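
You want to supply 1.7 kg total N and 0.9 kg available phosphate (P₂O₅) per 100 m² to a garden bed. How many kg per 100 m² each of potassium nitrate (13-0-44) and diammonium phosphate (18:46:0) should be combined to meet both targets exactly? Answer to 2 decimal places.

Let a = kg of potassium nitrate, b = kg of diammonium phosphate (per 100 m²).
N: 0.13·a + 0.18·b = 1.7
P₂O₅: 0·a + 0.46·b = 0.9
Solving simultaneously: a = 10.3679, b = 1.95652.

10.37 kg potassium nitrate, 1.96 kg diammonium phosphate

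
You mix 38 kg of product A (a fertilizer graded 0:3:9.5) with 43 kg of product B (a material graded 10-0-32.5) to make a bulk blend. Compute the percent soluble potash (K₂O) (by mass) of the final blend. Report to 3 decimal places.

21.710% K₂O

Total mass = 38 + 43 = 81 kg.
K₂O mass = 9.5%×38 + 32.5%×43 = 17.585 kg.
% K₂O = 17.585 / 81 = 21.7099%.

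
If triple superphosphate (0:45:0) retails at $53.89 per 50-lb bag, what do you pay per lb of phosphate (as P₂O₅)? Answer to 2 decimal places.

$2.40 per lb P₂O₅

P₂O₅ in bag = 50 × 45% = 22.5 lb.
Cost per lb P₂O₅ = $53.89 / 22.5 = $2.3951.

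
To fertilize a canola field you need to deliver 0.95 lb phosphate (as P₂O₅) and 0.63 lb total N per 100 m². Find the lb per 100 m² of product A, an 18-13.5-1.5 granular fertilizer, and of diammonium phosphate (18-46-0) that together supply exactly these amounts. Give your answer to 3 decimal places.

2.031 lb product A, 1.469 lb diammonium phosphate

With a, b = lb per 100 m² of product A and diammonium phosphate:
P₂O₅: 0.135·a + 0.46·b = 0.95
N: 0.18·a + 0.18·b = 0.63
Solving simultaneously: a = 2.03077, b = 1.46923.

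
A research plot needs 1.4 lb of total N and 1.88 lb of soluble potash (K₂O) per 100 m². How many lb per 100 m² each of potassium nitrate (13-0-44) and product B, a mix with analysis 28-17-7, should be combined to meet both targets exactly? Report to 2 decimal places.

With a, b = lb per 100 m² of potassium nitrate and product B:
N: 0.13·a + 0.28·b = 1.4
K₂O: 0.44·a + 0.07·b = 1.88
Eliminate b: (row1) − 0.28/0.07·(row2) → -1.63·a = -6.12, so a = 3.7546.
Then b = (1.88 − 0.44·3.7546) / 0.07 = 3.25679.

3.75 lb potassium nitrate, 3.26 lb product B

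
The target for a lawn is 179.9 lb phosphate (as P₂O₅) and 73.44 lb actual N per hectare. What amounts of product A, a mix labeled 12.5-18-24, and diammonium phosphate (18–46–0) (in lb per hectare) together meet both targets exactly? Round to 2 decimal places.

55.79 lb product A, 369.25 lb diammonium phosphate

Let a = lb of product A, b = lb of diammonium phosphate (per hectare).
P₂O₅: 0.18·a + 0.46·b = 179.9
N: 0.125·a + 0.18·b = 73.44
Eliminate a: (row1) − 0.18/0.125·(row2) → 0.2008·b = 74.1464, so b = 369.25498.
Back-substitute: a = (179.9 − 0.46·369.25498) / 0.18 = 55.7928.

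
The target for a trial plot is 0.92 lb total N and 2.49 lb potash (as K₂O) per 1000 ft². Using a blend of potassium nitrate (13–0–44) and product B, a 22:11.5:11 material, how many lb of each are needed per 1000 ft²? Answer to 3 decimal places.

5.413 lb potassium nitrate, 0.983 lb product B

Per-1000 ft² balance (a = potassium nitrate, b = product B):
N: 0.13·a + 0.22·b = 0.92
K₂O: 0.44·a + 0.11·b = 2.49
Eliminate a: (row1) − 0.13/0.44·(row2) → 0.1875·b = 0.184318, so b = 0.98303.
Back-substitute: a = (0.92 − 0.22·0.98303) / 0.13 = 5.41333.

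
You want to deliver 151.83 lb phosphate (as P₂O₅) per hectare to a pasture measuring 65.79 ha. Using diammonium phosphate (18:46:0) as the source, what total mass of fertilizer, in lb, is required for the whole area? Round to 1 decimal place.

Product per hectare = 151.83 / 46% = 330.065 lb.
Total product = 330.065 × 65.79 = 21714.99 lb.

21715.0 lb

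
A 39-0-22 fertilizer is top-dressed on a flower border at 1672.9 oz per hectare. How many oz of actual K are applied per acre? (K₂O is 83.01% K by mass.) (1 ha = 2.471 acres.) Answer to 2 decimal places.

K₂O per hectare = 1672.9 × 22% = 368.038 oz.
Elemental K = 368.038 × 0.8301 = 305.508 oz per hectare.
Convert to per acre: 305.508 × 0.404694 = 123.638 oz.

123.64 oz K per acre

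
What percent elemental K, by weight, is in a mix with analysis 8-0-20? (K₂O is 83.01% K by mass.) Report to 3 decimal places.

16.602% K

%K = 20 × 0.8301 = 16.602%.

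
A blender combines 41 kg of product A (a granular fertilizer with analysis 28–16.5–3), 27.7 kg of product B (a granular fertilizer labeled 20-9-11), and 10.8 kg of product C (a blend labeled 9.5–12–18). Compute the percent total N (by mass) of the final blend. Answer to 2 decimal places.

22.70% N

Total mass = 41 + 27.7 + 10.8 = 79.5 kg.
N mass = 28%×41 + 20%×27.7 + 9.5%×10.8 = 18.046 kg.
% N = 18.046 / 79.5 = 22.6994%.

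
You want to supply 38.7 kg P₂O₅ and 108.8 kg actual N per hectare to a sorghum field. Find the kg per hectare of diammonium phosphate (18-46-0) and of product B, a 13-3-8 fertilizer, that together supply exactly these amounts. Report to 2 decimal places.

Per-hectare balance (a = diammonium phosphate, b = product B):
P₂O₅: 0.46·a + 0.03·b = 38.7
N: 0.18·a + 0.13·b = 108.8
Eliminate a: (row1) − 0.46/0.18·(row2) → -0.302222·b = -239.344, so b = 791.949.
Back-substitute: a = (38.7 − 0.03·791.949) / 0.46 = 32.4816.

32.48 kg diammonium phosphate, 791.95 kg product B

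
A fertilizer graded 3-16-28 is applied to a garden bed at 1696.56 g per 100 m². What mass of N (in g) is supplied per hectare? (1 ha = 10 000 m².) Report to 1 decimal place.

5089.7 g N per hectare

nitrogen per 100 m² = 1696.56 × 3% = 50.8968 g.
Convert to per hectare: 50.8968 × 100 = 5089.68 g.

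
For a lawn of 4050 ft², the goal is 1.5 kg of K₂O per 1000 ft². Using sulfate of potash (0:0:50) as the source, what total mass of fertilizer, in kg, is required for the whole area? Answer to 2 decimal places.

Product per 1000 ft² = 1.5 / 50% = 3 kg.
Total product = 3 × 4050 / 1000 = 12.15 kg.

12.15 kg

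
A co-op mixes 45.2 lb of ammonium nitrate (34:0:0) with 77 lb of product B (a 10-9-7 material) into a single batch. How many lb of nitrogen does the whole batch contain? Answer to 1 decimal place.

23.1 lb N

N mass = 34%×45.2 + 10%×77 = 23.068 lb.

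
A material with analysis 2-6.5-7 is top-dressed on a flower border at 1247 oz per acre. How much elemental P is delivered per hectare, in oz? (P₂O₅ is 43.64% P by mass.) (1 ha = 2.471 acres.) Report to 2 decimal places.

87.41 oz P per hectare

P₂O₅ per acre = 1247 × 6.5% = 81.055 oz.
Elemental P = 81.055 × 0.4364 = 35.3724 oz per acre.
Convert to per hectare: 35.3724 × 2.471 = 87.4052 oz.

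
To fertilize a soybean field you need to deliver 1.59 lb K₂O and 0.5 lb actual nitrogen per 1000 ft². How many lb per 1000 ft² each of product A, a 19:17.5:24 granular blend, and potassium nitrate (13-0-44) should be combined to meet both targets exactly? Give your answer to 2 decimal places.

Let a = lb of product A, b = lb of potassium nitrate (per 1000 ft²).
K₂O: 0.24·a + 0.44·b = 1.59
N: 0.19·a + 0.13·b = 0.5
Solving simultaneously: a = 0.253817, b = 3.47519.

0.25 lb product A, 3.48 lb potassium nitrate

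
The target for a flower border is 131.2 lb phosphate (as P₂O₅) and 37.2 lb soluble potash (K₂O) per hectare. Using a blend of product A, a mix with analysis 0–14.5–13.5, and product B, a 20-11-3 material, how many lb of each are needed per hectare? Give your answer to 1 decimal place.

With a, b = lb per hectare of product A and product B:
P₂O₅: 0.145·a + 0.11·b = 131.2
K₂O: 0.135·a + 0.03·b = 37.2
From row1: a = (131.2 − 0.11·b) / 0.145.
Into row2: 0.135·(131.2 − 0.11·b)/0.145 + 0.03·b = 37.2 → b = 1173.14, a = 14.8571.

14.9 lb product A, 1173.1 lb product B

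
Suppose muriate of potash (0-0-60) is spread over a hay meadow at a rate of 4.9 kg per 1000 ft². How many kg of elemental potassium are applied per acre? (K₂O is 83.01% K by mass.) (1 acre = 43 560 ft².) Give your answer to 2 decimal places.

K₂O per 1000 ft² = 4.9 × 60% = 2.94 kg.
Elemental K = 2.94 × 0.8301 = 2.44049 kg per 1000 ft².
Convert to per acre: 2.44049 × 43.56 = 106.308 kg.

106.31 kg K per acre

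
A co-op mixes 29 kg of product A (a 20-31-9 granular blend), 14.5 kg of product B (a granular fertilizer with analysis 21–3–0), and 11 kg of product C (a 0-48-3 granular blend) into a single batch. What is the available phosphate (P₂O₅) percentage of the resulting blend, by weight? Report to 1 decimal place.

27.0% P₂O₅

Total mass = 29 + 14.5 + 11 = 54.5 kg.
P₂O₅ mass = 31%×29 + 3%×14.5 + 48%×11 = 14.705 kg.
% P₂O₅ = 14.705 / 54.5 = 26.9817%.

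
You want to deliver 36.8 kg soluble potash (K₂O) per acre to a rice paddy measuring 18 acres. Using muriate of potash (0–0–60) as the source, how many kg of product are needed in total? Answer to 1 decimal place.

1104.0 kg

Product per acre = 36.8 / 60% = 61.3333 kg.
Total product = 61.3333 × 18 = 1104 kg.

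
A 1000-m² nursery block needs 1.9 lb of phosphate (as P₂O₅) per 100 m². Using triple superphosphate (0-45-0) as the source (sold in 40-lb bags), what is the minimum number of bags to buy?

2 bags

Product per 100 m² = 1.9 / 45% = 4.22222 lb.
Total product = 4.22222 × 1000 / 100 = 42.2222 lb.
Bags = ⌈42.2222 / 40⌉ = 2.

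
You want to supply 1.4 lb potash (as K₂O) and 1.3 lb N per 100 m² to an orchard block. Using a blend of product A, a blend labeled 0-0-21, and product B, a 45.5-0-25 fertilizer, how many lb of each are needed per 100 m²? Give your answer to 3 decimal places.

With a, b = lb per 100 m² of product A and product B:
K₂O: 0.21·a + 0.25·b = 1.4
N: 0·a + 0.455·b = 1.3
Solving simultaneously: a = 3.26531, b = 2.85714.

3.265 lb product A, 2.857 lb product B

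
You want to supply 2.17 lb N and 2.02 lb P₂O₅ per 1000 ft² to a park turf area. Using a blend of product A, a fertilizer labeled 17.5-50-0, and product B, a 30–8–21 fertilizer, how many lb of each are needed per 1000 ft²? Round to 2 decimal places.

3.18 lb product A, 5.38 lb product B

Let a = lb of product A, b = lb of product B (per 1000 ft²).
N: 0.175·a + 0.3·b = 2.17
P₂O₅: 0.5·a + 0.08·b = 2.02
Eliminate b: (row1) − 0.3/0.08·(row2) → -1.7·a = -5.405, so a = 3.17941.
Then b = (2.02 − 0.5·3.17941) / 0.08 = 5.37868.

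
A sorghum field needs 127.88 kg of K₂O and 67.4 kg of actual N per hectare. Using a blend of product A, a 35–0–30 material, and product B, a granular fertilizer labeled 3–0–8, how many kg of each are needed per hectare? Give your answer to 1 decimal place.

81.9 kg product A, 1291.5 kg product B

With a, b = kg per hectare of product A and product B:
K₂O: 0.3·a + 0.08·b = 127.88
N: 0.35·a + 0.03·b = 67.4
From row1: a = (127.88 − 0.08·b) / 0.3.
Into row2: 0.35·(127.88 − 0.08·b)/0.3 + 0.03·b = 67.4 → b = 1291.47, a = 81.8737.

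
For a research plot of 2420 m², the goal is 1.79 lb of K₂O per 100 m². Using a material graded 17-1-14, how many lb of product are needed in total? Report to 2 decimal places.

Product per 100 m² = 1.79 / 14% = 12.7857 lb.
Total product = 12.7857 × 2420 / 100 = 309.414 lb.

309.41 lb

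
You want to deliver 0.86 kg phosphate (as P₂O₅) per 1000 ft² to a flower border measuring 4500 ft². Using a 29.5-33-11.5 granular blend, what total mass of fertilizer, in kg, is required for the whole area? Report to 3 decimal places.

11.727 kg

Product per 1000 ft² = 0.86 / 33% = 2.60606 kg.
Total product = 2.60606 × 4500 / 1000 = 11.7273 kg.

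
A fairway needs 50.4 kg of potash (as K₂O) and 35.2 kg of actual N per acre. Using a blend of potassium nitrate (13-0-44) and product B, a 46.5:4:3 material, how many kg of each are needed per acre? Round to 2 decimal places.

111.51 kg potassium nitrate, 44.52 kg product B

Let a = kg of potassium nitrate, b = kg of product B (per acre).
K₂O: 0.44·a + 0.03·b = 50.4
N: 0.13·a + 0.465·b = 35.2
From row1: a = (50.4 − 0.03·b) / 0.44.
Into row2: 0.13·(50.4 − 0.03·b)/0.44 + 0.465·b = 35.2 → b = 44.5242, a = 111.5097.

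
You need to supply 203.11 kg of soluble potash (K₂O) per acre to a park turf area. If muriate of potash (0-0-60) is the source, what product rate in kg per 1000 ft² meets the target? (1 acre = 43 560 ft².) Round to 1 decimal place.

7.8 kg of product per thousand sq ft

Product per acre = 203.11 / 60% = 338.517 kg.
Convert to per 1000 ft²: 338.517 × 0.0229568 = 7.77127 kg.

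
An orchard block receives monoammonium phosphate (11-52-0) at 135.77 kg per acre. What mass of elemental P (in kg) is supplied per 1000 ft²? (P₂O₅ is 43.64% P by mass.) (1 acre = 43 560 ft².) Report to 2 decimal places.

0.71 kg P per thousand sq ft

P₂O₅ per acre = 135.77 × 52% = 70.6004 kg.
Elemental P = 70.6004 × 0.4364 = 30.81 kg per acre.
Convert to per 1000 ft²: 30.81 × 0.0229568 = 0.707301 kg.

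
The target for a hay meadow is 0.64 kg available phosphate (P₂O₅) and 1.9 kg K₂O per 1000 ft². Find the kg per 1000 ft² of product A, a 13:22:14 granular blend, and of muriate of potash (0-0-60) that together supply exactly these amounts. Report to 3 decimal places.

Let a = kg of product A, b = kg of muriate of potash (per 1000 ft²).
P₂O₅: 0.22·a + 0·b = 0.64
K₂O: 0.14·a + 0.6·b = 1.9
Solving simultaneously: a = 2.90909, b = 2.48788.

2.909 kg product A, 2.488 kg muriate of potash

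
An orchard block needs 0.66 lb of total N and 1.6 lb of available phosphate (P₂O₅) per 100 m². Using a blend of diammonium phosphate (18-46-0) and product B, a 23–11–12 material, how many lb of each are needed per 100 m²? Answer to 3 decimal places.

With a, b = lb per 100 m² of diammonium phosphate and product B:
N: 0.18·a + 0.23·b = 0.66
P₂O₅: 0.46·a + 0.11·b = 1.6
From row1: a = (0.66 − 0.23·b) / 0.18.
Into row2: 0.46·(0.66 − 0.23·b)/0.18 + 0.11·b = 1.6 → b = 0.181395, a = 3.43488.

3.435 lb diammonium phosphate, 0.181 lb product B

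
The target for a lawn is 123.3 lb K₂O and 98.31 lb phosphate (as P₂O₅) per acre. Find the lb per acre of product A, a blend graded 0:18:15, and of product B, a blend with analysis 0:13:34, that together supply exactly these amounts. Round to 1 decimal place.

With a, b = lb per acre of product A and product B:
K₂O: 0.15·a + 0.34·b = 123.3
P₂O₅: 0.18·a + 0.13·b = 98.31
Eliminate b: (row1) − 0.34/0.13·(row2) → -0.320769·a = -133.818, so a = 417.18.
Then b = (98.31 − 0.18·417.18) / 0.13 = 178.597.

417.2 lb product A, 178.6 lb product B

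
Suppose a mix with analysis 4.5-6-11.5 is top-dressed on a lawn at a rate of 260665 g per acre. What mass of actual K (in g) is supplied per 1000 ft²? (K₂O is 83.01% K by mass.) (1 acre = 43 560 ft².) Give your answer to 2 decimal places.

571.25 g K per thousand sq ft

K₂O per acre = 260665 × 11.5% = 29976.5 g.
Elemental K = 29976.5 × 0.8301 = 24883.5 g per acre.
Convert to per 1000 ft²: 24883.5 × 0.0229568 = 571.246 g.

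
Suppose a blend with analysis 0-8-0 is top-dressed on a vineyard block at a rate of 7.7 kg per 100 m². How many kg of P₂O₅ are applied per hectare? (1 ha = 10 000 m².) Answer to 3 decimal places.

P₂O₅ per 100 m² = 7.7 × 8% = 0.616 kg.
Convert to per hectare: 0.616 × 100 = 61.6 kg.

61.600 kg P₂O₅ per hectare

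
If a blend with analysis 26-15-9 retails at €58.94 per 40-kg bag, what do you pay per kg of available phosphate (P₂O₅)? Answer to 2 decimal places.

P₂O₅ in bag = 40 × 15% = 6 kg.
Cost per kg P₂O₅ = €58.94 / 6 = €9.8233.

€9.82 per kg P₂O₅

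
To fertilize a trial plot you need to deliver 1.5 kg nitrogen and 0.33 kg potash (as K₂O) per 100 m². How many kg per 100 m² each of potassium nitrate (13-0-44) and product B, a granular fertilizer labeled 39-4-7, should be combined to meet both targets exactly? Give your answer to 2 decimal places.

0.15 kg potassium nitrate, 3.80 kg product B

Per-100 m² balance (a = potassium nitrate, b = product B):
N: 0.13·a + 0.39·b = 1.5
K₂O: 0.44·a + 0.07·b = 0.33
Eliminate a: (row1) − 0.13/0.44·(row2) → 0.369318·b = 1.4025, so b = 3.79754.
Back-substitute: a = (1.5 − 0.39·3.79754) / 0.13 = 0.145846.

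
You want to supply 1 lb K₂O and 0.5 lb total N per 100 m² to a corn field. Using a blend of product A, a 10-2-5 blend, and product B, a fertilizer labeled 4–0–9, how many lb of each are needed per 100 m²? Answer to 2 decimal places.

0.71 lb product A, 10.71 lb product B

Per-100 m² balance (a = product A, b = product B):
K₂O: 0.05·a + 0.09·b = 1
N: 0.1·a + 0.04·b = 0.5
Eliminate a: (row1) − 0.05/0.1·(row2) → 0.07·b = 0.75, so b = 10.7143.
Back-substitute: a = (1 − 0.09·10.7143) / 0.05 = 0.714286.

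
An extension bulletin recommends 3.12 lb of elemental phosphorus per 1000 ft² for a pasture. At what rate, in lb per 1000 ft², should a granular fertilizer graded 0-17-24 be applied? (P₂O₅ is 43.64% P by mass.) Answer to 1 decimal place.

42.1 lb of product per thousand sq ft

As P₂O₅: 3.12 / 0.4364 = 7.1494 lb per 1000 ft².
Product per 1000 ft² = 7.1494 / 17% = 42.0553 lb.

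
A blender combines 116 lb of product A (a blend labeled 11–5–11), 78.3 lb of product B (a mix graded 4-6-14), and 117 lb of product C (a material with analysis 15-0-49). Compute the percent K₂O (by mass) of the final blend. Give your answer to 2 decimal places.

26.04% K₂O

Total mass = 116 + 78.3 + 117 = 311.3 lb.
K₂O mass = 11%×116 + 14%×78.3 + 49%×117 = 81.052 lb.
% K₂O = 81.052 / 311.3 = 26.0366%.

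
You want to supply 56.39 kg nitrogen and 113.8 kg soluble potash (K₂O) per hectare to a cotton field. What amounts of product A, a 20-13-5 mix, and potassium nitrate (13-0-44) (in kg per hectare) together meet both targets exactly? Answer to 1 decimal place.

122.9 kg product A, 244.7 kg potassium nitrate

With a, b = kg per hectare of product A and potassium nitrate:
N: 0.2·a + 0.13·b = 56.39
K₂O: 0.05·a + 0.44·b = 113.8
Eliminate b: (row1) − 0.13/0.44·(row2) → 0.185227·a = 22.7673, so a = 122.915.
Then b = (113.8 − 0.05·122.915) / 0.44 = 244.669.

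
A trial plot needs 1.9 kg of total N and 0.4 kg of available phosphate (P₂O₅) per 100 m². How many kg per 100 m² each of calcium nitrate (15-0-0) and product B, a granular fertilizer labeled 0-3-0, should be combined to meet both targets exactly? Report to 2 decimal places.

Let a = kg of calcium nitrate, b = kg of product B (per 100 m²).
N: 0.15·a + 0·b = 1.9
P₂O₅: 0·a + 0.03·b = 0.4
Solving simultaneously: a = 12.6667, b = 13.3333.

12.67 kg calcium nitrate, 13.33 kg product B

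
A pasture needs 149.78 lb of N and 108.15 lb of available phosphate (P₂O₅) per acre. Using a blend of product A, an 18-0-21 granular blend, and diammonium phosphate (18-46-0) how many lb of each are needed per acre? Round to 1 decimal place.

Per-acre balance (a = product A, b = diammonium phosphate):
N: 0.18·a + 0.18·b = 149.78
P₂O₅: 0·a + 0.46·b = 108.15
Solving simultaneously: a = 597.002, b = 235.109.

597.0 lb product A, 235.1 lb diammonium phosphate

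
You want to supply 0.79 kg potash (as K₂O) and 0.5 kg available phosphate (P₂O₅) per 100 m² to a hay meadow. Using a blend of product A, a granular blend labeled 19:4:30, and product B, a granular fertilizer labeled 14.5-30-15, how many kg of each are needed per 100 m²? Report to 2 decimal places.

1.93 kg product A, 1.41 kg product B

With a, b = kg per 100 m² of product A and product B:
K₂O: 0.3·a + 0.15·b = 0.79
P₂O₅: 0.04·a + 0.3·b = 0.5
From row1: a = (0.79 − 0.15·b) / 0.3.
Into row2: 0.04·(0.79 − 0.15·b)/0.3 + 0.3·b = 0.5 → b = 1.40952, a = 1.92857.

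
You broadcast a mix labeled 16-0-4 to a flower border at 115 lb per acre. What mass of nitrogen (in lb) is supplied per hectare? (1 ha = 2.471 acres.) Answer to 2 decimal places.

nitrogen per acre = 115 × 16% = 18.4 lb.
Convert to per hectare: 18.4 × 2.471 = 45.4664 lb.

45.47 lb N per hectare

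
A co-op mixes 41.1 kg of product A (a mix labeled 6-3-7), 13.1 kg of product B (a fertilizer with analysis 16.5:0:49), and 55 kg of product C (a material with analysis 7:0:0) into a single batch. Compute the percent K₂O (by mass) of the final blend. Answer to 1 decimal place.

8.5% K₂O

Total mass = 41.1 + 13.1 + 55 = 109.2 kg.
K₂O mass = 7%×41.1 + 49%×13.1 + 0%×55 = 9.296 kg.
% K₂O = 9.296 / 109.2 = 8.51282%.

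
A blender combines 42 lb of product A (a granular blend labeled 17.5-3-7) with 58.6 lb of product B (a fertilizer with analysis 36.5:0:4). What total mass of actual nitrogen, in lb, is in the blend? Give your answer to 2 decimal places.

N mass = 17.5%×42 + 36.5%×58.6 = 28.739 lb.

28.74 lb N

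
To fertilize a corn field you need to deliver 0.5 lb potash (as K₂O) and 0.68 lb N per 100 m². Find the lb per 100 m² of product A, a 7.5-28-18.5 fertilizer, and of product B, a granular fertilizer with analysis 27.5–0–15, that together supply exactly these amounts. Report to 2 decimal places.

0.90 lb product A, 2.23 lb product B

Let a = lb of product A, b = lb of product B (per 100 m²).
K₂O: 0.185·a + 0.15·b = 0.5
N: 0.075·a + 0.275·b = 0.68
From row1: a = (0.5 − 0.15·b) / 0.185.
Into row2: 0.075·(0.5 − 0.15·b)/0.185 + 0.275·b = 0.68 → b = 2.22839, a = 0.895899.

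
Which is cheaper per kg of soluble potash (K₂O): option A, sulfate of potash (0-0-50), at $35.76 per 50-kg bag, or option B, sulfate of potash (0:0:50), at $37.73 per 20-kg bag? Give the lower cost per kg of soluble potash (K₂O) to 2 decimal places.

$1.43 per kg K₂O (option A)

option A: K₂O per bag = 50 × 50% = 25 kg; cost = 35.76 / 25 = $1.4304/kg K₂O.
option B: K₂O per bag = 20 × 50% = 10 kg; cost = 37.73 / 10 = $3.7730/kg K₂O.
option A is cheaper.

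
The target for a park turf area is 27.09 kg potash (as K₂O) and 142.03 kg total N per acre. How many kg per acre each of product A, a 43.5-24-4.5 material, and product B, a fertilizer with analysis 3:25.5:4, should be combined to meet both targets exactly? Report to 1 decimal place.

With a, b = kg per acre of product A and product B:
K₂O: 0.045·a + 0.04·b = 27.09
N: 0.435·a + 0.03·b = 142.03
Eliminate b: (row1) − 0.04/0.03·(row2) → -0.535·a = -162.283, so a = 303.333.
Then b = (142.03 − 0.435·303.333) / 0.03 = 336.

303.3 kg product A, 336.0 kg product B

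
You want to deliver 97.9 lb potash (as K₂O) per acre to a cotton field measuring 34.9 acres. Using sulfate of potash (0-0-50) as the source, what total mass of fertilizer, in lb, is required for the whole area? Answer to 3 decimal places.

Product per acre = 97.9 / 50% = 195.8 lb.
Total product = 195.8 × 34.9 = 6833.42 lb.

6833.420 lb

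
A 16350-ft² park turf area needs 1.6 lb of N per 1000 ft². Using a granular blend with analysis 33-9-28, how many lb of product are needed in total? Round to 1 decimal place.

Product per 1000 ft² = 1.6 / 33% = 4.84848 lb.
Total product = 4.84848 × 16350 / 1000 = 79.2727 lb.

79.3 lb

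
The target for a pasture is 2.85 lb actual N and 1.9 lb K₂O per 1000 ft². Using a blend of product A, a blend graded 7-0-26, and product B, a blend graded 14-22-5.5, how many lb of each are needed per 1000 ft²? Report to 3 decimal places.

3.356 lb product A, 18.679 lb product B

Per-1000 ft² balance (a = product A, b = product B):
N: 0.07·a + 0.14·b = 2.85
K₂O: 0.26·a + 0.055·b = 1.9
From row1: a = (2.85 − 0.14·b) / 0.07.
Into row2: 0.26·(2.85 − 0.14·b)/0.07 + 0.055·b = 1.9 → b = 18.67896, a = 3.35637.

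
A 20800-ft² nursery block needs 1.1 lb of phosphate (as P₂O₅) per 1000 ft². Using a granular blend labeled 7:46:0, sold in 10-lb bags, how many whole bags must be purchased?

Product per 1000 ft² = 1.1 / 46% = 2.3913 lb.
Total product = 2.3913 × 20800 / 1000 = 49.7391 lb.
Bags = ⌈49.7391 / 10⌉ = 5.

5 bags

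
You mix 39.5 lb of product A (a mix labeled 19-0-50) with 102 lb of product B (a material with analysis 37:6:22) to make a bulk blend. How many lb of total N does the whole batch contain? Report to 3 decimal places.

N mass = 19%×39.5 + 37%×102 = 45.245 lb.

45.245 lb N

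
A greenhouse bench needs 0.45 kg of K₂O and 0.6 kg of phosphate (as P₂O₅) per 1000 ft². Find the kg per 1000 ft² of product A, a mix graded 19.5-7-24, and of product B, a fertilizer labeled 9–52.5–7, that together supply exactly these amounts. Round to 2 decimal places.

1.60 kg product A, 0.93 kg product B

With a, b = kg per 1000 ft² of product A and product B:
K₂O: 0.24·a + 0.07·b = 0.45
P₂O₅: 0.07·a + 0.525·b = 0.6
Eliminate b: (row1) − 0.07/0.525·(row2) → 0.230667·a = 0.37, so a = 1.60405.
Then b = (0.6 − 0.07·1.60405) / 0.525 = 0.928984.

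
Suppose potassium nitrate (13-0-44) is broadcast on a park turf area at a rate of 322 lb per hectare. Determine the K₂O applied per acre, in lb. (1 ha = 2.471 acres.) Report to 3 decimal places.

57.337 lb K₂O per acre

K₂O per hectare = 322 × 44% = 141.68 lb.
Convert to per acre: 141.68 × 0.404694 = 57.3371 lb.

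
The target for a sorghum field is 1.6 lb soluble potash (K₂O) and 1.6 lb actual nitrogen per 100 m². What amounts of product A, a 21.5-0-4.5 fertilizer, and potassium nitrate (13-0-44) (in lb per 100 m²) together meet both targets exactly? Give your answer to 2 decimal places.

5.59 lb product A, 3.06 lb potassium nitrate

Let a = lb of product A, b = lb of potassium nitrate (per 100 m²).
K₂O: 0.045·a + 0.44·b = 1.6
N: 0.215·a + 0.13·b = 1.6
Eliminate b: (row1) − 0.44/0.13·(row2) → -0.682692·a = -3.81538, so a = 5.58873.
Then b = (1.6 − 0.215·5.58873) / 0.13 = 3.06479.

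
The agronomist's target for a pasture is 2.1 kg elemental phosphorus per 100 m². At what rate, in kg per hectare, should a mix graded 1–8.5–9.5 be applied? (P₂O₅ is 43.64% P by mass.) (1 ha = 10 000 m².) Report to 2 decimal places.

As P₂O₅: 2.1 / 0.4364 = 4.8121 kg per 100 m².
Product per 100 m² = 4.8121 / 8.5% = 56.6129 kg.
Convert to per hectare: 56.6129 × 100 = 5661.293 kg.

5661.29 kg of product per hectare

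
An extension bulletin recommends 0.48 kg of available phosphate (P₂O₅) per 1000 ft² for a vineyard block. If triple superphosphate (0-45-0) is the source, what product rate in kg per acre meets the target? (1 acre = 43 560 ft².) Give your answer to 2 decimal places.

Product per 1000 ft² = 0.48 / 45% = 1.06667 kg.
Convert to per acre: 1.06667 × 43.56 = 46.464 kg.

46.46 kg of product per acre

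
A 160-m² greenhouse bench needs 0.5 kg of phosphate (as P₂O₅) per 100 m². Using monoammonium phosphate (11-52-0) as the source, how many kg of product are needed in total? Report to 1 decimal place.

Product per 100 m² = 0.5 / 52% = 0.961538 kg.
Total product = 0.961538 × 160 / 100 = 1.53846 kg.

1.5 kg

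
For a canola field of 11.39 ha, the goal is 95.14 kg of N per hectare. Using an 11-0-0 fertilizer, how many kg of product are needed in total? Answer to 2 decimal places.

Product per hectare = 95.14 / 11% = 864.909 kg.
Total product = 864.909 × 11.39 = 9851.3145 kg.

9851.31 kg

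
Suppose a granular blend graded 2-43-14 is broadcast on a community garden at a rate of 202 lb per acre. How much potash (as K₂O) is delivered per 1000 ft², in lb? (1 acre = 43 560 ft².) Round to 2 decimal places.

K₂O per acre = 202 × 14% = 28.28 lb.
Convert to per 1000 ft²: 28.28 × 0.0229568 = 0.649219 lb.

0.65 lb K₂O per thousand sq ft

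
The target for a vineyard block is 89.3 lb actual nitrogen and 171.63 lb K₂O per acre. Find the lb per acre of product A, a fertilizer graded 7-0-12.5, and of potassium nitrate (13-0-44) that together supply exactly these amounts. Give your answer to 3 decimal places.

1167.017 lb product A, 58.529 lb potassium nitrate

With a, b = lb per acre of product A and potassium nitrate:
N: 0.07·a + 0.13·b = 89.3
K₂O: 0.125·a + 0.44·b = 171.63
From row1: a = (89.3 − 0.13·b) / 0.07.
Into row2: 0.125·(89.3 − 0.13·b)/0.07 + 0.44·b = 171.63 → b = 58.5292, a = 1167.0172.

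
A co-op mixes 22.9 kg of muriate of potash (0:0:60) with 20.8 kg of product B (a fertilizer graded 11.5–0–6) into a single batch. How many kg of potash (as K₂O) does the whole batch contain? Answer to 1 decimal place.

15.0 kg K₂O

K₂O mass = 60%×22.9 + 6%×20.8 = 14.988 kg.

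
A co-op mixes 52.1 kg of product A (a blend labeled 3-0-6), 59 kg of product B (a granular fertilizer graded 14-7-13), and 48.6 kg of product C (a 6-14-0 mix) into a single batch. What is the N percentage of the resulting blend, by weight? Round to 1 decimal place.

Total mass = 52.1 + 59 + 48.6 = 159.7 kg.
N mass = 3%×52.1 + 14%×59 + 6%×48.6 = 12.739 kg.
% N = 12.739 / 159.7 = 7.97683%.

8.0% N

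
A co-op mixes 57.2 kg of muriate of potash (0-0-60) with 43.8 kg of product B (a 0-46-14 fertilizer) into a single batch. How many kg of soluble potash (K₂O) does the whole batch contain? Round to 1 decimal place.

K₂O mass = 60%×57.2 + 14%×43.8 = 40.452 kg.

40.5 kg K₂O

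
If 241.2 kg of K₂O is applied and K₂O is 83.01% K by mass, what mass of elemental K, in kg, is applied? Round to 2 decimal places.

200.22 kg K

K = 241.2 × 0.8301 = 200.2201 kg.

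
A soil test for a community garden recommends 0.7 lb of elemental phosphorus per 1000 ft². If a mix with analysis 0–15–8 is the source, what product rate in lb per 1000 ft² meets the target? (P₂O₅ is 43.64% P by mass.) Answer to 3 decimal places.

10.694 lb of product per thousand sq ft

As P₂O₅: 0.7 / 0.4364 = 1.60403 lb per 1000 ft².
Product per 1000 ft² = 1.60403 / 15% = 10.6936 lb.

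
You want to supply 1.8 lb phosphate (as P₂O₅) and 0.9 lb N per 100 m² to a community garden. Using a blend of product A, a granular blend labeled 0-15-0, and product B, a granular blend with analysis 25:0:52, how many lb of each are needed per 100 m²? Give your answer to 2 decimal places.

12.00 lb product A, 3.60 lb product B

Per-100 m² balance (a = product A, b = product B):
P₂O₅: 0.15·a + 0·b = 1.8
N: 0·a + 0.25·b = 0.9
Solving simultaneously: a = 12, b = 3.6.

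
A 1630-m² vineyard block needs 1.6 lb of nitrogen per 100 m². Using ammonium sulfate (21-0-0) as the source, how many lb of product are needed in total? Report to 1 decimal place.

124.2 lb

Product per 100 m² = 1.6 / 21% = 7.61905 lb.
Total product = 7.61905 × 1630 / 100 = 124.19 lb.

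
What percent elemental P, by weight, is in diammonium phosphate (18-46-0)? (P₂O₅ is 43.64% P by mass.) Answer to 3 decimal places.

20.074% P

%P = 46 × 0.4364 = 20.0744%.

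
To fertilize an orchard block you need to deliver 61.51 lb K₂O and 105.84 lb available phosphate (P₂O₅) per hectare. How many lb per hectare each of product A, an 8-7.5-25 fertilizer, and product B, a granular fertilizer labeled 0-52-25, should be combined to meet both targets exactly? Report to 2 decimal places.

49.66 lb product A, 196.38 lb product B

Let a = lb of product A, b = lb of product B (per hectare).
K₂O: 0.25·a + 0.25·b = 61.51
P₂O₅: 0.075·a + 0.52·b = 105.84
Solving simultaneously: a = 49.6647, b = 196.375.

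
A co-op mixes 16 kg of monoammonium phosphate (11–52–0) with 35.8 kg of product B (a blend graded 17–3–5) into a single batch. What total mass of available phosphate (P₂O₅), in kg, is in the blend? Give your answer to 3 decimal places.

9.394 kg P₂O₅

P₂O₅ mass = 52%×16 + 3%×35.8 = 9.394 kg.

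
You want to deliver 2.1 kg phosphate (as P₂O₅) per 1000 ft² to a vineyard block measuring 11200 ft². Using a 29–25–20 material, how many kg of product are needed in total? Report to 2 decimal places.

Product per 1000 ft² = 2.1 / 25% = 8.4 kg.
Total product = 8.4 × 11200 / 1000 = 94.08 kg.

94.08 kg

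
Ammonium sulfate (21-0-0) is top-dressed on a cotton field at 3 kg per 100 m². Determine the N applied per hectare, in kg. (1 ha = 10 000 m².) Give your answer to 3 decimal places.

nitrogen per 100 m² = 3 × 21% = 0.63 kg.
Convert to per hectare: 0.63 × 100 = 63 kg.

63.000 kg N per hectare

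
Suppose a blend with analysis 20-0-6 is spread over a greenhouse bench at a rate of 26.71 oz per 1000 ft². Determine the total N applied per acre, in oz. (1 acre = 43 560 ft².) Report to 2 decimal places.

nitrogen per 1000 ft² = 26.71 × 20% = 5.342 oz.
Convert to per acre: 5.342 × 43.56 = 232.698 oz.

232.70 oz N per acre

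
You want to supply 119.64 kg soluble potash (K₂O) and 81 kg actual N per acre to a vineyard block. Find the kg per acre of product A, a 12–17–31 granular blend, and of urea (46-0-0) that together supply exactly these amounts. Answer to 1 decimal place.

385.9 kg product A, 75.4 kg urea

Let a = kg of product A, b = kg of urea (per acre).
K₂O: 0.31·a + 0·b = 119.64
N: 0.12·a + 0.46·b = 81
Eliminate b: (row1) − 0/0.46·(row2) → 0.31·a = 119.64, so a = 385.935.
Then b = (81 − 0.12·385.935) / 0.46 = 75.4081.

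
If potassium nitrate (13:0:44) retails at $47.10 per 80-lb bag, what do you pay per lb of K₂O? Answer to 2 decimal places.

$1.34 per lb K₂O

K₂O in bag = 80 × 44% = 35.2 lb.
Cost per lb K₂O = $47.10 / 35.2 = $1.3381.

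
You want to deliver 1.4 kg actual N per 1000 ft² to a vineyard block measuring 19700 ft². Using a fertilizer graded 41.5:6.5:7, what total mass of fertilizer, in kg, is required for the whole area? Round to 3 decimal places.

66.458 kg

Product per 1000 ft² = 1.4 / 41.5% = 3.37349 kg.
Total product = 3.37349 × 19700 / 1000 = 66.4578 kg.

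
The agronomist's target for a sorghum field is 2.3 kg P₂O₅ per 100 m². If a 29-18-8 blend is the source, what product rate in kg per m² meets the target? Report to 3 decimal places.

Product per 100 m² = 2.3 / 18% = 12.7778 kg.
Convert to per m²: 12.7778 × 0.01 = 0.127778 kg.

0.128 kg of product per sq m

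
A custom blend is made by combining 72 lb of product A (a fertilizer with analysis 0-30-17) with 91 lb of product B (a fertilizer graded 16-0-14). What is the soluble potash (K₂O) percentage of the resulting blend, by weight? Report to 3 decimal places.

Total mass = 72 + 91 = 163 lb.
K₂O mass = 17%×72 + 14%×91 = 24.98 lb.
% K₂O = 24.98 / 163 = 15.3252%.

15.325% K₂O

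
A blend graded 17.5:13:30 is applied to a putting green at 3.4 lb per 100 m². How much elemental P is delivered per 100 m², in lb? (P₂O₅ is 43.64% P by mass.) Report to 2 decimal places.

0.19 lb P per hundred sq m

P₂O₅ per 100 m² = 3.4 × 13% = 0.442 lb.
Elemental P = 0.442 × 0.4364 = 0.192889 lb per 100 m².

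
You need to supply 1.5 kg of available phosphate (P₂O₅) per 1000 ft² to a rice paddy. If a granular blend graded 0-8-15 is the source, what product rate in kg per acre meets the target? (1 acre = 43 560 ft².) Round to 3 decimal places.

816.750 kg of product per acre

Product per 1000 ft² = 1.5 / 8% = 18.75 kg.
Convert to per acre: 18.75 × 43.56 = 816.75 kg.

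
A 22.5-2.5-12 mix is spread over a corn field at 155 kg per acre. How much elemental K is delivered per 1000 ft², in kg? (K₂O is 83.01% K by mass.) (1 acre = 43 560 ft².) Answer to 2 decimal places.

0.35 kg K per thousand sq ft

K₂O per acre = 155 × 12% = 18.6 kg.
Elemental K = 18.6 × 0.8301 = 15.4399 kg per acre.
Convert to per 1000 ft²: 15.4399 × 0.0229568 = 0.35445 kg.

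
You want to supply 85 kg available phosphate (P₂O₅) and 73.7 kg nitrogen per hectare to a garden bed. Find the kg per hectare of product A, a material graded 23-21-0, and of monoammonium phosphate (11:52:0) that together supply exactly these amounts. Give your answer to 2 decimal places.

Per-hectare balance (a = product A, b = monoammonium phosphate):
P₂O₅: 0.21·a + 0.52·b = 85
N: 0.23·a + 0.11·b = 73.7
Eliminate a: (row1) − 0.21/0.23·(row2) → 0.419565·b = 17.7087, so b = 42.2073.
Back-substitute: a = (85 − 0.52·42.2073) / 0.21 = 300.249.

300.25 kg product A, 42.21 kg monoammonium phosphate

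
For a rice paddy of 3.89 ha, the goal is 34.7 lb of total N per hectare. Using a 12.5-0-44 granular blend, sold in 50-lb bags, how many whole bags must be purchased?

22 bags

Product per hectare = 34.7 / 12.5% = 277.6 lb.
Total product = 277.6 × 3.89 = 1079.86 lb.
Bags = ⌈1079.86 / 50⌉ = 22.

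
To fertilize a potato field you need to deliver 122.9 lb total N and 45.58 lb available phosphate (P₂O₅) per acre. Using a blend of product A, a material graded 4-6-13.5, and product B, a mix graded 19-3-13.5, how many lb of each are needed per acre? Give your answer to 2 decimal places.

487.57 lb product A, 544.20 lb product B

Let a = lb of product A, b = lb of product B (per acre).
N: 0.04·a + 0.19·b = 122.9
P₂O₅: 0.06·a + 0.03·b = 45.58
Eliminate b: (row1) − 0.19/0.03·(row2) → -0.34·a = -165.773, so a = 487.569.
Then b = (45.58 − 0.06·487.569) / 0.03 = 544.196.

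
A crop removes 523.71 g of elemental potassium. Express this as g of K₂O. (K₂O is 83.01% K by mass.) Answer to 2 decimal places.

630.90 g K₂O

K₂O = 523.71 / 0.8301 = 630.8999 g.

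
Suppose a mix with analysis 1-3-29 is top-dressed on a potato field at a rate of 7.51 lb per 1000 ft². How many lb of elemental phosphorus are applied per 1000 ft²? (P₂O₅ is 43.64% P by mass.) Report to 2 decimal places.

0.10 lb P per thousand sq ft

P₂O₅ per 1000 ft² = 7.51 × 3% = 0.2253 lb.
Elemental P = 0.2253 × 0.4364 = 0.0983209 lb per 1000 ft².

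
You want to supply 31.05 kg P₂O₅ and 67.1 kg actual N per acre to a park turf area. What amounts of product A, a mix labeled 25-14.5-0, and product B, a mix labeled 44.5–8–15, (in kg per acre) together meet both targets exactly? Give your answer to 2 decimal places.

189.76 kg product A, 44.18 kg product B

Let a = kg of product A, b = kg of product B (per acre).
P₂O₅: 0.145·a + 0.08·b = 31.05
N: 0.25·a + 0.445·b = 67.1
From row1: a = (31.05 − 0.08·b) / 0.145.
Into row2: 0.25·(31.05 − 0.08·b)/0.145 + 0.445·b = 67.1 → b = 44.1774, a = 189.764.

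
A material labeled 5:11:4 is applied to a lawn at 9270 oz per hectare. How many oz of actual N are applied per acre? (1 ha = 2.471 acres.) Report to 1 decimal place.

187.6 oz N per acre

nitrogen per hectare = 9270 × 5% = 463.5 oz.
Convert to per acre: 463.5 × 0.404694 = 187.576 oz.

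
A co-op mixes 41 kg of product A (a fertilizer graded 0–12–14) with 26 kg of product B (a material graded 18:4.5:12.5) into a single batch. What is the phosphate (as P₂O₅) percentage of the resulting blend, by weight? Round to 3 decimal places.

Total mass = 41 + 26 = 67 kg.
P₂O₅ mass = 12%×41 + 4.5%×26 = 6.09 kg.
% P₂O₅ = 6.09 / 67 = 9.08955%.

9.090% P₂O₅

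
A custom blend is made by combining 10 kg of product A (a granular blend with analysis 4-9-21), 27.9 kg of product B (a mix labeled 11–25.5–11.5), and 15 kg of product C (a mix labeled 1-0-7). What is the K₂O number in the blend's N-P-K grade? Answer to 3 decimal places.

12.020% K₂O

Total mass = 10 + 27.9 + 15 = 52.9 kg.
K₂O mass = 21%×10 + 11.5%×27.9 + 7%×15 = 6.3585 kg.
% K₂O = 6.3585 / 52.9 = 12.0198%.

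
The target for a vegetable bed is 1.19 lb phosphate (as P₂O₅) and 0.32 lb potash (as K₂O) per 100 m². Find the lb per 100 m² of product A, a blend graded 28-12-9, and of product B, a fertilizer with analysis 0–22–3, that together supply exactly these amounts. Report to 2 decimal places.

2.14 lb product A, 4.24 lb product B

Per-100 m² balance (a = product A, b = product B):
P₂O₅: 0.12·a + 0.22·b = 1.19
K₂O: 0.09·a + 0.03·b = 0.32
Eliminate b: (row1) − 0.22/0.03·(row2) → -0.54·a = -1.15667, so a = 2.14198.
Then b = (0.32 − 0.09·2.14198) / 0.03 = 4.24074.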